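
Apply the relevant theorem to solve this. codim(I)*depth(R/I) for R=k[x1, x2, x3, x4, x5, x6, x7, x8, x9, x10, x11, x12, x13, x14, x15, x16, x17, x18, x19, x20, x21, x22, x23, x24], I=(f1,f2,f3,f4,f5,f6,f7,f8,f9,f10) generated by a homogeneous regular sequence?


codim=10, depth=dim(R/I)=24-10=14
Product=10*14=140


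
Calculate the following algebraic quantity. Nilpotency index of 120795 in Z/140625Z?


120795^k mod 140625:
k=1: 120795
k=2: 41400
k=3: 6750
k=4: 22500
k=5: 28125
k=6: 0
First zero at k = 6


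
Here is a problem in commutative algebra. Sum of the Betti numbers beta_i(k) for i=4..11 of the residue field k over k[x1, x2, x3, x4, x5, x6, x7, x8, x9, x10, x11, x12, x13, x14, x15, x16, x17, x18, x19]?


Koszul resolution: beta_i(k)=C(n,i), n=19
C(19,4)=3876, C(19,5)=11628, C(19,6)=27132, C(19,7)=50388, C(19,8)=75582, C(19,9)=92378, C(19,10)=92378, C(19,11)=75582
Sum=428944


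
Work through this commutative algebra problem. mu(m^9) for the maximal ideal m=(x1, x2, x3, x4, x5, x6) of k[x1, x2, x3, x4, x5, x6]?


Graded Nakayama: mu(m^d) = dim_k (m^d/m^(d+1)) = #degree-9 monomials in 6 vars
C(n+d-1,d)=C(14,9)=2002


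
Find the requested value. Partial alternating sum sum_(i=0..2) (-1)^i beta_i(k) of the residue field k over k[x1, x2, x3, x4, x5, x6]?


Koszul resolution: beta_i(k)=C(n,i), n=6
sum_(i=0..p) (-1)^i C(n,i) = (-1)^p C(n-1,p)
(-1)^2*C(5,2) = (-1)^2*10 = 10


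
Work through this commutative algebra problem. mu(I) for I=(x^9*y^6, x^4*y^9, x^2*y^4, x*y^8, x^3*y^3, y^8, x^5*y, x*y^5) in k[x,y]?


Remove redundant (divisible by others).
x^4*y^9 redundant.
x^9*y^6 redundant.
x*y^8 redundant.
Min: x^5*y, x^3*y^3, x^2*y^4, x*y^5, y^8
Count=5


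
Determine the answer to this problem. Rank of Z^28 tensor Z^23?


rank(M(x)N) = rank(M)*rank(N)
28*23 = 644


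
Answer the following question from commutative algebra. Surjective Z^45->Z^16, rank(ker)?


rank(ker) = 45-16 = 29


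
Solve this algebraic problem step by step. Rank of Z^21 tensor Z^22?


rank(M(x)N) = rank(M)*rank(N)
21*22 = 462


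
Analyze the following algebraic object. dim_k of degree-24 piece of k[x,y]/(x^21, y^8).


k[x,y], I = (x^21, y^8), d = 24
Need i < 21 and d-i < 8.
Range: 17 <= i <= 20.
H(24) = 4


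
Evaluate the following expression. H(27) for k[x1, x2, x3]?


C(d+n-1,n-1)=C(29,2)=406


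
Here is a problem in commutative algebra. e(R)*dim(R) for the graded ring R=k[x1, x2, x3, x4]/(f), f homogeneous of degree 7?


e(R)=deg(f)=7, dim(R)=4-1=3
e*dim=7*3=21


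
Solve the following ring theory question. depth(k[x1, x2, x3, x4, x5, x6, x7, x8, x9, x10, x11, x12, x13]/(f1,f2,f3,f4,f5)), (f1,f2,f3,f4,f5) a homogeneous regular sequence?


depth(R)=13
depth(R/I)=13-5=8


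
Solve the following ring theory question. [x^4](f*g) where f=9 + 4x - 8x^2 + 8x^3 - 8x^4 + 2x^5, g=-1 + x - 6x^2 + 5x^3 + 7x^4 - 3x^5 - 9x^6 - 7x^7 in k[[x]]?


[x^4] = sum a_i*b_j, i+j=4
  9*7=63
  4*5=20
  -8*-6=48
  8*1=8
  -8*-1=8
Sum=147


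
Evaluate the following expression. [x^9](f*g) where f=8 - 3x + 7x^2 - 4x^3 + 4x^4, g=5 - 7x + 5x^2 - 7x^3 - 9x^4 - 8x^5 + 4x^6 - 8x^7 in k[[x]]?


[x^9] = sum a_i*b_j, i+j=9
  7*-8=-56
  -4*4=-16
  4*-8=-32
Sum=-104


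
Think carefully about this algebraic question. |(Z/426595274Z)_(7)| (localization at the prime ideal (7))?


7-primary part: 426595274=7^8*74
Size=7^8=5764801


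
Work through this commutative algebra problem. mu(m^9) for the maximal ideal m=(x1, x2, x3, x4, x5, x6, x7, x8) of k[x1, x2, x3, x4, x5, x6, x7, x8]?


Graded Nakayama: mu(m^d) = dim_k (m^d/m^(d+1)) = #degree-9 monomials in 8 vars
C(n+d-1,d)=C(16,9)=11440


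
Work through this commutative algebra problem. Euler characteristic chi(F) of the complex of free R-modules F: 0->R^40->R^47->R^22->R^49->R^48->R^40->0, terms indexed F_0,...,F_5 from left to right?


chi = sum (-1)^i * rank:
(-1)^0*40=40
(-1)^1*47=-47
(-1)^2*22=22
(-1)^3*49=-49
(-1)^4*48=48
(-1)^5*40=-40
chi=-26


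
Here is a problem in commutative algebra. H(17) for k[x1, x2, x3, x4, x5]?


C(d+n-1,n-1)=C(21,4)=5985


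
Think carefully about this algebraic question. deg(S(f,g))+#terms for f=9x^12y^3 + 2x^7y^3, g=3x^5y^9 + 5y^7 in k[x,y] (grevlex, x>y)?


LT(f)=9x^12y^3, LT(g)=3x^5y^9
lcm(LM)=x^12y^9
S(f,g) (scaled by 27 to clear denominators) = 3y^6*f - 9x^7*g = 6x^7y^9 - 45x^7y^7
2 terms, deg 16.
16+2=18


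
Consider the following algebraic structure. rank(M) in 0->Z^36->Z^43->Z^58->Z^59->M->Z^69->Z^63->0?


Alt sum=0:
(-1)^0*36 + (-1)^1*43 + (-1)^2*58 + (-1)^3*59 + (-1)^4*? + (-1)^5*69 + (-1)^6*63=0
rank(M)=14


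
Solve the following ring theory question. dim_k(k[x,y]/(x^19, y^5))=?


Basis: x^i*y^j, i<19, j<5
19*5=95


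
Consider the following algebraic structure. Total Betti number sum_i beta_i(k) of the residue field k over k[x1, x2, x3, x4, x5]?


Koszul resolution: beta_i(k)=C(n,i), n=5
sum_i C(5,i) = 2^5 = 32


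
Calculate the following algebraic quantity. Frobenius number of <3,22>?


gcd(3,22)=1 => F=ab-a-b=3*22-3-22=66-25=41


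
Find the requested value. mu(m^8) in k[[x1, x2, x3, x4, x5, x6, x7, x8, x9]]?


C(n+d-1,d)=C(16,8)=12870


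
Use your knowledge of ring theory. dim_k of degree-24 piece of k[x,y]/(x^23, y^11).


k[x,y], I = (x^23, y^11), d = 24
Need i < 23 and d-i < 11.
Range: 14 <= i <= 22.
H(24) = 9


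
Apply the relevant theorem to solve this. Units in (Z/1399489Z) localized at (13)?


Local ring = Z/28561Z.
phi(28561) = 13^3*(13-1) = 26364


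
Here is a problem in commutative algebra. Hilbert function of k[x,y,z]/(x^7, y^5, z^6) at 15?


Need i<7, j<5, k<6 with i+j+k=15.
For each i, j ranges over max(0,15-i-5)..min(4,15-i):
  i=0: j in [10,4] -> 0
  i=1: j in [9,4] -> 0
  i=2: j in [8,4] -> 0
  i=3: j in [7,4] -> 0
  i=4: j in [6,4] -> 0
  i=5: j in [5,4] -> 0
  i=6: j in [4,4] -> 1
H(15) = 0+0+0+0+0+0+1 = 1


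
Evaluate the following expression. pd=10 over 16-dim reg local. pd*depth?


pd+depth=16
depth=16-10=6
pd*depth=10*6=60


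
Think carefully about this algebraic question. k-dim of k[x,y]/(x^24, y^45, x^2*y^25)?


k[x,y]/I, I = (x^24, y^45, x^2*y^25)
Rect: 24x45=1080. Corner: (24-2)x(45-25)=440.
dim = 1080-440 = 640


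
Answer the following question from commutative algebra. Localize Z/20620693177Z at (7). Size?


7-primary part: 20620693177=7^10*73
Size=7^10=282475249


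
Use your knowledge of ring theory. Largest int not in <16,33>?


gcd(16,33)=1 => F=ab-a-b=16*33-16-33=528-49=479


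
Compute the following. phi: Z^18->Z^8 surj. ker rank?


rank(ker) = 18-8 = 10


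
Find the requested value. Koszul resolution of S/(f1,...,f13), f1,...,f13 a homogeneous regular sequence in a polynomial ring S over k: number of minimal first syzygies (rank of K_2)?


Regular sequence => Koszul complex is the minimal free resolution.
Syz_1 minimally generated by Koszul relations f_i*e_j - f_j*e_i (i<j): mu(Syz_1) = beta_2 = C(m,2) = m(m-1)/2
m=13
13*12/2 = 78


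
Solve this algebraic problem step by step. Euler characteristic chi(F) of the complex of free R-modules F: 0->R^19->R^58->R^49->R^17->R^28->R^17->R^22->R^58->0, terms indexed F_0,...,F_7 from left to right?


chi = sum (-1)^i * rank:
(-1)^0*19=19
(-1)^1*58=-58
(-1)^2*49=49
(-1)^3*17=-17
(-1)^4*28=28
(-1)^5*17=-17
(-1)^6*22=22
(-1)^7*58=-58
chi=-32


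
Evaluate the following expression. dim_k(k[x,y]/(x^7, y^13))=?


Basis: x^i*y^j, i<7, j<13
7*13=91


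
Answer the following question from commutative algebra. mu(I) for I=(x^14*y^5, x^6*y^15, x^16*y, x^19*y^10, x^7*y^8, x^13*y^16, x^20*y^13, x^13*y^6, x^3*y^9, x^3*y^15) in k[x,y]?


Remove redundant (divisible by others).
x^19*y^10 redundant.
x^13*y^16 redundant.
x^20*y^13 redundant.
x^6*y^15 redundant.
x^3*y^15 redundant.
Min: x^16*y, x^14*y^5, x^13*y^6, x^7*y^8, x^3*y^9
Count=5


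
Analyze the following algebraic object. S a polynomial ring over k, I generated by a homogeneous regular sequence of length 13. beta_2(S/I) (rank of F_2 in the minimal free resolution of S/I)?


Regular sequence => Koszul complex is the minimal free resolution.
Syz_1 minimally generated by Koszul relations f_i*e_j - f_j*e_i (i<j): mu(Syz_1) = beta_2 = C(m,2) = m(m-1)/2
m=13
13*12/2 = 78


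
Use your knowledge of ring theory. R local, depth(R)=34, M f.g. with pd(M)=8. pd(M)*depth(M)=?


pd+depth=34
depth=34-8=26
pd*depth=8*26=208


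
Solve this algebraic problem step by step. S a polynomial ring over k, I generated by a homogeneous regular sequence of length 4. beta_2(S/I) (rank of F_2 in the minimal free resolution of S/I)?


Regular sequence => Koszul complex is the minimal free resolution.
Syz_1 minimally generated by Koszul relations f_i*e_j - f_j*e_i (i<j): mu(Syz_1) = beta_2 = C(m,2) = m(m-1)/2
m=4
4*3/2 = 6


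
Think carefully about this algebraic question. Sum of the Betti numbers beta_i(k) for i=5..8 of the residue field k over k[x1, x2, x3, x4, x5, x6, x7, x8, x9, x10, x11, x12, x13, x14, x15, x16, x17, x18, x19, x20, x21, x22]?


Koszul resolution: beta_i(k)=C(n,i), n=22
C(22,5)=26334, C(22,6)=74613, C(22,7)=170544, C(22,8)=319770
Sum=591261


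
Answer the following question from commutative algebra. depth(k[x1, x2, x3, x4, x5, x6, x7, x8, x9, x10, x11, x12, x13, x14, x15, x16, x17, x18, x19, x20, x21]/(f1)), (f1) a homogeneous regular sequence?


depth(R)=21
depth(R/I)=21-1=20


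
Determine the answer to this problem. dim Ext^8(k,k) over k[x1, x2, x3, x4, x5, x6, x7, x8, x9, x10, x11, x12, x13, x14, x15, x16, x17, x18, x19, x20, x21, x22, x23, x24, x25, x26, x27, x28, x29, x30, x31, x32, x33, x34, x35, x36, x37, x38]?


C(n,i)=C(38,8)=48903492


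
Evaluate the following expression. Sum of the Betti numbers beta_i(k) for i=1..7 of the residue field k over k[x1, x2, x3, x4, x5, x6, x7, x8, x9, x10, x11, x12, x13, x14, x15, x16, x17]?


Koszul resolution: beta_i(k)=C(n,i), n=17
C(17,1)=17, C(17,2)=136, C(17,3)=680, C(17,4)=2380, C(17,5)=6188, C(17,6)=12376, C(17,7)=19448
Sum=41225


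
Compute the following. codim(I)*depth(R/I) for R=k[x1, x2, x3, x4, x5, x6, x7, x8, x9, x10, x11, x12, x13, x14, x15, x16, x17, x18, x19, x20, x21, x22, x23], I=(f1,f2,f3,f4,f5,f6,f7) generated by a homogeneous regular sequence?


codim=7, depth=dim(R/I)=23-7=16
Product=7*16=112


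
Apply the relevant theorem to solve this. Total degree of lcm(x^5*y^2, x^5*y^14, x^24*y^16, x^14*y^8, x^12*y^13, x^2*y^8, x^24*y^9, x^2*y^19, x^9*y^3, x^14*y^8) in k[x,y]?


lcm = componentwise max:
x: max(5,5,24,14,12,2,24,2,9,14)=24
y: max(2,14,16,8,13,8,9,19,3,8)=19
Total=24+19=43


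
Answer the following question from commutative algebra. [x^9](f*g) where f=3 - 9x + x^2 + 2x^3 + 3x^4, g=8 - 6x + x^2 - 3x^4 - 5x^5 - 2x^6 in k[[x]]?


[x^9] = sum a_i*b_j, i+j=9
  2*-2=-4
  3*-5=-15
Sum=-19


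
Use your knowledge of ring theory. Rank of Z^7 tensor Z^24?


rank(M(x)N) = rank(M)*rank(N)
7*24 = 168


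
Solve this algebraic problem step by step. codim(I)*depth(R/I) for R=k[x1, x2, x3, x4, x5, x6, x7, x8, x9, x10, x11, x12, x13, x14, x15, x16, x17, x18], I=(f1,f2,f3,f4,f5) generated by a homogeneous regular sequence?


codim=5, depth=dim(R/I)=18-5=13
Product=5*13=65


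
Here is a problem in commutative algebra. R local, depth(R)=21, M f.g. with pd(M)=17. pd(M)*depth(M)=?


pd+depth=21
depth=21-17=4
pd*depth=17*4=68


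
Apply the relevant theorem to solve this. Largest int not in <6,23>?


gcd(6,23)=1 => F=ab-a-b=6*23-6-23=138-29=109


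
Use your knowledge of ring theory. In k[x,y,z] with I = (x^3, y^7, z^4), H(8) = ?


Need i<3, j<7, k<4 with i+j+k=8.
For each i, j ranges over max(0,8-i-3)..min(6,8-i):
  i=0: j in [5,6] -> 2
  i=1: j in [4,6] -> 3
  i=2: j in [3,6] -> 4
H(8) = 2+3+4 = 9


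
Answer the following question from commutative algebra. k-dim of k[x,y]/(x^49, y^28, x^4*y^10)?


k[x,y]/I, I = (x^49, y^28, x^4*y^10)
Rect: 49x28=1372. Corner: (49-4)x(28-10)=810.
dim = 1372-810 = 562


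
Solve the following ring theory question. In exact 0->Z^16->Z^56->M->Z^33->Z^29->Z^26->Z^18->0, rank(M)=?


Alt sum=0:
(-1)^0*16 + (-1)^1*56 + (-1)^2*? + (-1)^3*33 + (-1)^4*29 + (-1)^5*26 + (-1)^6*18=0
rank(M)=52


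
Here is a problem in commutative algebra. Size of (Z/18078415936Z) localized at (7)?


7-primary part: 18078415936=7^10*64
Size=7^10=282475249


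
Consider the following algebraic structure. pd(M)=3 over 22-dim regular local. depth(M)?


pd+depth=depth(R)=22
depth=22-3=19


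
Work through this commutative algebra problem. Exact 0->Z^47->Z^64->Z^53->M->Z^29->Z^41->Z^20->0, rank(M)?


Alt sum=0:
(-1)^0*47 + (-1)^1*64 + (-1)^2*53 + (-1)^3*? + (-1)^4*29 + (-1)^5*41 + (-1)^6*20=0
rank(M)=44


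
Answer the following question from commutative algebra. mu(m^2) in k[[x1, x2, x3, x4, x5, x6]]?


C(n+d-1,d)=C(7,2)=21


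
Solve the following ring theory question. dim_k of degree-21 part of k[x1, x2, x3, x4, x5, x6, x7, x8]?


C(d+n-1,n-1)=C(28,7)=1184040


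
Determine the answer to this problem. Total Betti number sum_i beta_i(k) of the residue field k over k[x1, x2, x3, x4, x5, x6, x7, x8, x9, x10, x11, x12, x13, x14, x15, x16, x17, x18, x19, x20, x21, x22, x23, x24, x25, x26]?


Koszul resolution: beta_i(k)=C(n,i), n=26
sum_i C(26,i) = 2^26 = 67108864


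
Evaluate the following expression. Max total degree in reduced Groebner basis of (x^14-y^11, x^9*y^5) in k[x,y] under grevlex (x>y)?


LT(f1)=x^14, LT(f2)=x^9y^5, lcm=x^14y^5
S(f1,f2) = y^5*f1 - x^5*f2 = -y^16
Reduced GB = {f1, f2, y^16}; degrees 14, 14, 16
Max = 16


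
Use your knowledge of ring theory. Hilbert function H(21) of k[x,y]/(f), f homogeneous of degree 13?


H(t)=d for t>=d-1.
d=13, t=21
H(21)=13


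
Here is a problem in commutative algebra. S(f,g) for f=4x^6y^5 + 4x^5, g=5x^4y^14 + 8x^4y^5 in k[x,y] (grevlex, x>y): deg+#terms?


LT(f)=4x^6y^5, LT(g)=5x^4y^14
lcm(LM)=x^6y^14
S(f,g) (scaled by 20 to clear denominators) = 5y^9*f - 4x^2*g = 20x^5y^9 - 32x^6y^5
2 terms, deg 14.
14+2=16


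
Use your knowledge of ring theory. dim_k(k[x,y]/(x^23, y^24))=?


Basis: x^i*y^j, i<23, j<24
23*24=552


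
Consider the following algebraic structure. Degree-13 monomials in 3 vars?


C(d+n-1,n-1)=C(15,2)=105


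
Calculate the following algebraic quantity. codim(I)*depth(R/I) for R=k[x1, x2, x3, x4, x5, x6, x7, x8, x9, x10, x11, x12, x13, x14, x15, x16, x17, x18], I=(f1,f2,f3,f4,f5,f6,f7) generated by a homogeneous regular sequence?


codim=7, depth=dim(R/I)=18-7=11
Product=7*11=77


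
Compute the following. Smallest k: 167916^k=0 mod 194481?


167916^k mod 194481:
k=1: 167916
k=2: 122157
k=3: 9261
k=4: 0
First zero at k = 4


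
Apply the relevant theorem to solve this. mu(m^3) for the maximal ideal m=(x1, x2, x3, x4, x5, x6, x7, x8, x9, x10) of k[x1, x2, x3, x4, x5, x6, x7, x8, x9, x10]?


Graded Nakayama: mu(m^d) = dim_k (m^d/m^(d+1)) = #degree-3 monomials in 10 vars
C(n+d-1,d)=C(12,3)=220


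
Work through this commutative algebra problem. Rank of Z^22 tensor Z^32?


rank(M(x)N) = rank(M)*rank(N)
22*32 = 704


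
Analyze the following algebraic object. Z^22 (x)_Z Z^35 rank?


rank(M(x)N) = rank(M)*rank(N)
22*35 = 770


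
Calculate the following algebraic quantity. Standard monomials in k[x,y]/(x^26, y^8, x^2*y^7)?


k[x,y]/I, I = (x^26, y^8, x^2*y^7)
Rect: 26x8=208. Corner: (26-2)x(8-7)=24.
dim = 208-24 = 184


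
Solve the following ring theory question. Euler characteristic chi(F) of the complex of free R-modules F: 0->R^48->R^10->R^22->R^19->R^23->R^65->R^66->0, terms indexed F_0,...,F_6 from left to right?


chi = sum (-1)^i * rank:
(-1)^0*48=48
(-1)^1*10=-10
(-1)^2*22=22
(-1)^3*19=-19
(-1)^4*23=23
(-1)^5*65=-65
(-1)^6*66=66
chi=65


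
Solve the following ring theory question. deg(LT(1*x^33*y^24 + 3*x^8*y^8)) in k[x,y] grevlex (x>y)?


LT: 1*x^33*y^24
deg_x=33, deg_y=24
Total=33+24=57


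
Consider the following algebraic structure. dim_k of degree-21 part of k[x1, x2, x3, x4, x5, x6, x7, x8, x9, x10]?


C(d+n-1,n-1)=C(30,9)=14307150


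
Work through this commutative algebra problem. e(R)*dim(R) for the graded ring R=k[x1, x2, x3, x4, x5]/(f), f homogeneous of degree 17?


e(R)=deg(f)=17, dim(R)=5-1=4
e*dim=17*4=68


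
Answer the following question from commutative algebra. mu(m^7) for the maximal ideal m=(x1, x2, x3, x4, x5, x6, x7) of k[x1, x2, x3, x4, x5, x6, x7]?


Graded Nakayama: mu(m^d) = dim_k (m^d/m^(d+1)) = #degree-7 monomials in 7 vars
C(n+d-1,d)=C(13,7)=1716


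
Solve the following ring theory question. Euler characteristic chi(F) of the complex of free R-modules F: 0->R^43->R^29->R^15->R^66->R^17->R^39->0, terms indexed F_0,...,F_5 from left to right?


chi = sum (-1)^i * rank:
(-1)^0*43=43
(-1)^1*29=-29
(-1)^2*15=15
(-1)^3*66=-66
(-1)^4*17=17
(-1)^5*39=-39
chi=-59


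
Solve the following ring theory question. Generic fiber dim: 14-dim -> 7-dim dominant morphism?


dim(fiber)=dim(X)-dim(Y)=14-7=7


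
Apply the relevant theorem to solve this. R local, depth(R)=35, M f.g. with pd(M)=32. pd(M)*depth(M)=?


pd+depth=35
depth=35-32=3
pd*depth=32*3=96


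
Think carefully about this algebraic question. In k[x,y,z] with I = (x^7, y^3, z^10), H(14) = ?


Need i<7, j<3, k<10 with i+j+k=14.
For each i, j ranges over max(0,14-i-9)..min(2,14-i):
  i=0: j in [5,2] -> 0
  i=1: j in [4,2] -> 0
  i=2: j in [3,2] -> 0
  i=3: j in [2,2] -> 1
  i=4: j in [1,2] -> 2
  i=5: j in [0,2] -> 3
  i=6: j in [0,2] -> 3
H(14) = 0+0+0+1+2+3+3 = 9


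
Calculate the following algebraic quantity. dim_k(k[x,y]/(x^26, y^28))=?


Basis: x^i*y^j, i<26, j<28
26*28=728


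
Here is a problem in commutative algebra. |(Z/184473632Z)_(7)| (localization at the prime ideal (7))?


7-primary part: 184473632=7^8*32
Size=7^8=5764801


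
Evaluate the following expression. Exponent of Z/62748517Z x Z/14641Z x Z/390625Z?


Exponent = lcm of the cyclic orders; pairwise coprime => product.
13^7*11^4*5^8=62748517*14641*390625=358867592733203125


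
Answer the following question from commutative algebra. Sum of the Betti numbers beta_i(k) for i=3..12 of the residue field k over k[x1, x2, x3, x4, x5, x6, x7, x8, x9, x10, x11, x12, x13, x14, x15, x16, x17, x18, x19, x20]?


Koszul resolution: beta_i(k)=C(n,i), n=20
C(20,3)=1140, C(20,4)=4845, C(20,5)=15504, C(20,6)=38760, C(20,7)=77520, C(20,8)=125970, C(20,9)=167960, C(20,10)=184756, C(20,11)=167960, C(20,12)=125970
Sum=910385


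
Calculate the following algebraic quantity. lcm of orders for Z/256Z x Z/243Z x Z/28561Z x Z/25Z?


Exponent = lcm of the cyclic orders; pairwise coprime => product.
2^8*3^5*13^4*5^2=256*243*28561*25=44418067200


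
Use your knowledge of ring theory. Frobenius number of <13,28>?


gcd(13,28)=1 => F=ab-a-b=13*28-13-28=364-41=323


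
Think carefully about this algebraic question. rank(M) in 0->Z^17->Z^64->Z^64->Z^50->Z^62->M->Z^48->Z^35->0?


Alt sum=0:
(-1)^0*17 + (-1)^1*64 + (-1)^2*64 + (-1)^3*50 + (-1)^4*62 + (-1)^5*? + (-1)^6*48 + (-1)^7*35=0
rank(M)=42


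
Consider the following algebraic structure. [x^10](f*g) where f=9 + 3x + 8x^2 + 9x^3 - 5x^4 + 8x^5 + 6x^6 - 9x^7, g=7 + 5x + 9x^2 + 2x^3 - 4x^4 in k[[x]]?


[x^10] = sum a_i*b_j, i+j=10
  6*-4=-24
  -9*2=-18
Sum=-42


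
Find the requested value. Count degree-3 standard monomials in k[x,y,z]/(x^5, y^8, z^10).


Need i<5, j<8, k<10 with i+j+k=3.
For each i, j ranges over max(0,3-i-9)..min(7,3-i):
  i=0: j in [0,3] -> 4
  i=1: j in [0,2] -> 3
  i=2: j in [0,1] -> 2
  i=3: j in [0,0] -> 1
H(3) = 4+3+2+1 = 10


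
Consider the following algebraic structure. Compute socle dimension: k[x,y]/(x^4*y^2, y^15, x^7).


Socle = ann(m) = span of standard monomials u with x*u, y*u in I (staircase corners).
Minimal generators: x^7, x^4*y^2, y^15
Corners: x^3y^14, x^6y
Socle dim=2


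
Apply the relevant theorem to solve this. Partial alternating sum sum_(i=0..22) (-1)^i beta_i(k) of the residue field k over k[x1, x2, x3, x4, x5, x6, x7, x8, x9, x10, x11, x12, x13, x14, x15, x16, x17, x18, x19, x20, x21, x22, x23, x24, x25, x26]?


Koszul resolution: beta_i(k)=C(n,i), n=26
sum_(i=0..p) (-1)^i C(n,i) = (-1)^p C(n-1,p)
(-1)^22*C(25,22) = (-1)^22*2300 = 2300


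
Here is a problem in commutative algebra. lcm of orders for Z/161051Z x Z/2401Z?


Exponent = lcm of the cyclic orders; pairwise coprime => product.
11^5*7^4=161051*2401=386683451


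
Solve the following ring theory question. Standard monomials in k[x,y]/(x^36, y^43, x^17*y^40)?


k[x,y]/I, I = (x^36, y^43, x^17*y^40)
Rect: 36x43=1548. Corner: (36-17)x(43-40)=57.
dim = 1548-57 = 1491


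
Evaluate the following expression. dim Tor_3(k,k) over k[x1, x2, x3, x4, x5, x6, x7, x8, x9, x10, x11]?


Koszul: C(n,i)=C(11,3)=165


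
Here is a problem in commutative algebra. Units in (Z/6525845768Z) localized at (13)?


Local ring = Z/815730721Z.
phi(815730721) = 13^7*(13-1) = 752982204


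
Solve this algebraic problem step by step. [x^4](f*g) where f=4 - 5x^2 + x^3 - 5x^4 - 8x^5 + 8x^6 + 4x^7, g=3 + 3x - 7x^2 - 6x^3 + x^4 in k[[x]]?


[x^4] = sum a_i*b_j, i+j=4
  4*1=4
  -5*-7=35
  1*3=3
  -5*3=-15
Sum=27


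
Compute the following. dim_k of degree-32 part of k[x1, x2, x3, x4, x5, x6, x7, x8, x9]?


C(d+n-1,n-1)=C(40,8)=76904685


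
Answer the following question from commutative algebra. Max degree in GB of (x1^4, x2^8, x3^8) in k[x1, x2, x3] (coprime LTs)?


Pure powers, coprime LTs => already GB.
Degrees: 4, 8, 8
Max=8


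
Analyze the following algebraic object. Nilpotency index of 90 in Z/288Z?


90^k mod 288:
k=1: 90
k=2: 36
k=3: 72
k=4: 144
k=5: 0
First zero at k = 5


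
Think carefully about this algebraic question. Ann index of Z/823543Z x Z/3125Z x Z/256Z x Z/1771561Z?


Exponent = lcm of the cyclic orders; pairwise coprime => product.
7^7*5^5*2^8*11^6=823543*3125*256*1771561=1167165328498400000


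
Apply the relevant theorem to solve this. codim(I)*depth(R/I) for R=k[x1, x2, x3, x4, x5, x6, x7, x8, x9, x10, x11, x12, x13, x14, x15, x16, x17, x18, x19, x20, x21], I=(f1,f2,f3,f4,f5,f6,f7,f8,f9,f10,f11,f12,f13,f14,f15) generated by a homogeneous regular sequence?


codim=15, depth=dim(R/I)=21-15=6
Product=15*6=90


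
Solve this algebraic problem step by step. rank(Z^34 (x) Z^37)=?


rank(M(x)N) = rank(M)*rank(N)
34*37 = 1258


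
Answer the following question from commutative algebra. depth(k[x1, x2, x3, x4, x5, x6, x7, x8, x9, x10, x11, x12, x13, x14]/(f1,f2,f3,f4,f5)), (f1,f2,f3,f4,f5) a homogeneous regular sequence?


depth(R)=14
depth(R/I)=14-5=9


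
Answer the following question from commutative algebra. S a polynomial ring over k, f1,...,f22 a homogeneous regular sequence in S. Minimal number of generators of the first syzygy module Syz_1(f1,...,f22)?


Regular sequence => Koszul complex is the minimal free resolution.
Syz_1 minimally generated by Koszul relations f_i*e_j - f_j*e_i (i<j): mu(Syz_1) = beta_2 = C(m,2) = m(m-1)/2
m=22
22*21/2 = 231


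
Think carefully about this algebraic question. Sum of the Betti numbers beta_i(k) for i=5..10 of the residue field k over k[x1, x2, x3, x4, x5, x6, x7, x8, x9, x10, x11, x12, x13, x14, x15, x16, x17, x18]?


Koszul resolution: beta_i(k)=C(n,i), n=18
C(18,5)=8568, C(18,6)=18564, C(18,7)=31824, C(18,8)=43758, C(18,9)=48620, C(18,10)=43758
Sum=195092


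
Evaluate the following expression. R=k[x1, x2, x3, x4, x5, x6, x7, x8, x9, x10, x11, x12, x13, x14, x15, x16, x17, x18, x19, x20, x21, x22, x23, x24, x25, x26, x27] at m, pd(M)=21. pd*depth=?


pd+depth=27
depth=27-21=6
pd*depth=21*6=126


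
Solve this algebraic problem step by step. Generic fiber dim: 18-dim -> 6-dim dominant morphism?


dim(fiber)=dim(X)-dim(Y)=18-6=12


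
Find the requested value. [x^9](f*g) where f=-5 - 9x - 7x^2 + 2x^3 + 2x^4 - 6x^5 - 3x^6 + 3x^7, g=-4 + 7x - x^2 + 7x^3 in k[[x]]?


[x^9] = sum a_i*b_j, i+j=9
  -3*7=-21
  3*-1=-3
Sum=-24


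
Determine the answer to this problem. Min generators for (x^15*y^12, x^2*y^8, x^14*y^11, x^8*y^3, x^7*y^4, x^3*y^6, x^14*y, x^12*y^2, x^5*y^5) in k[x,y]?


Remove redundant (divisible by others).
x^14*y^11 redundant.
x^15*y^12 redundant.
Min: x^14*y, x^12*y^2, x^8*y^3, x^7*y^4, x^5*y^5, x^3*y^6, x^2*y^8
Count=7


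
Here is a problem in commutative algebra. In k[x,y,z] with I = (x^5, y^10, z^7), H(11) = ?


Need i<5, j<10, k<7 with i+j+k=11.
For each i, j ranges over max(0,11-i-6)..min(9,11-i):
  i=0: j in [5,9] -> 5
  i=1: j in [4,9] -> 6
  i=2: j in [3,9] -> 7
  i=3: j in [2,8] -> 7
  i=4: j in [1,7] -> 7
H(11) = 5+6+7+7+7 = 32


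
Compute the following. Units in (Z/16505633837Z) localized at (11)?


Local ring = Z/2357947691Z.
phi(2357947691) = 11^8*(11-1) = 2143588810


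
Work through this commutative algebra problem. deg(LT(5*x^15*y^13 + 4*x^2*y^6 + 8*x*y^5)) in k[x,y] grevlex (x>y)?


LT: 5*x^15*y^13
deg_x=15, deg_y=13
Total=15+13=28


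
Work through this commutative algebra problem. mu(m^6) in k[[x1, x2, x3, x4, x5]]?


C(n+d-1,d)=C(10,6)=210


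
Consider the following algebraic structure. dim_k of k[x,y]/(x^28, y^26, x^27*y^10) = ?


k[x,y]/I, I = (x^28, y^26, x^27*y^10)
Rect: 28x26=728. Corner: (28-27)x(26-10)=16.
dim = 728-16 = 712


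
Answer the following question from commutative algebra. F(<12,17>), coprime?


gcd(12,17)=1 => F=ab-a-b=12*17-12-17=204-29=175


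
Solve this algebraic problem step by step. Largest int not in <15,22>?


gcd(15,22)=1 => F=ab-a-b=15*22-15-22=330-37=293


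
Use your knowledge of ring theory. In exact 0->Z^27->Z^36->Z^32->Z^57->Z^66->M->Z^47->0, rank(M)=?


Alt sum=0:
(-1)^0*27 + (-1)^1*36 + (-1)^2*32 + (-1)^3*57 + (-1)^4*66 + (-1)^5*? + (-1)^6*47=0
rank(M)=79


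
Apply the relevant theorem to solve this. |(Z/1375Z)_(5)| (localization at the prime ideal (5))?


5-primary part: 1375=5^3*11
Size=5^3=125


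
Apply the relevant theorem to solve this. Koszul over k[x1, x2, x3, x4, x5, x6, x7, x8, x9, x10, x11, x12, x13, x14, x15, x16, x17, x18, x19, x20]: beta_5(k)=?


C(n,i)=C(20,5)=15504


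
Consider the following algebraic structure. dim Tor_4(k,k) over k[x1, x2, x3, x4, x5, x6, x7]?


Koszul: C(n,i)=C(7,4)=35


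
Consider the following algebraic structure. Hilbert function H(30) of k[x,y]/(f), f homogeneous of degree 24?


H(t)=d for t>=d-1.
d=24, t=30
H(30)=24


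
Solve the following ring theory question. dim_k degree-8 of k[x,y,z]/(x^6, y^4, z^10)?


Need i<6, j<4, k<10 with i+j+k=8.
For each i, j ranges over max(0,8-i-9)..min(3,8-i):
  i=0: j in [0,3] -> 4
  i=1: j in [0,3] -> 4
  i=2: j in [0,3] -> 4
  i=3: j in [0,3] -> 4
  i=4: j in [0,3] -> 4
  i=5: j in [0,3] -> 4
H(8) = 4+4+4+4+4+4 = 24


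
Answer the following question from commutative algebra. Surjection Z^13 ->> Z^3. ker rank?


rank(ker) = 13-3 = 10


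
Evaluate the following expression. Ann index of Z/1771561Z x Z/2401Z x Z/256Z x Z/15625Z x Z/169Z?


Exponent = lcm of the cyclic orders; pairwise coprime => product.
11^6*7^4*2^8*5^6*13^2=1771561*2401*256*15625*169=2875378141636000000


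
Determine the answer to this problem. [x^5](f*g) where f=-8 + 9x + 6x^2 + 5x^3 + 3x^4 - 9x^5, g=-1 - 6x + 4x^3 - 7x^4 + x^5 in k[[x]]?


[x^5] = sum a_i*b_j, i+j=5
  -8*1=-8
  9*-7=-63
  6*4=24
  3*-6=-18
  -9*-1=9
Sum=-56


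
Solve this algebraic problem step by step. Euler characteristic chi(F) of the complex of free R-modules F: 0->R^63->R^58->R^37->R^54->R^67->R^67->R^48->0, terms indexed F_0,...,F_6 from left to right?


chi = sum (-1)^i * rank:
(-1)^0*63=63
(-1)^1*58=-58
(-1)^2*37=37
(-1)^3*54=-54
(-1)^4*67=67
(-1)^5*67=-67
(-1)^6*48=48
chi=36


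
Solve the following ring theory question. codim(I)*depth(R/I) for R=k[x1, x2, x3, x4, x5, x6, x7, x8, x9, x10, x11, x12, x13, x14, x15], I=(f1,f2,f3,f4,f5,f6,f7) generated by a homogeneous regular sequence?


codim=7, depth=dim(R/I)=15-7=8
Product=7*8=56


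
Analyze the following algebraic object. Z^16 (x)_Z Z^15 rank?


rank(M(x)N) = rank(M)*rank(N)
16*15 = 240


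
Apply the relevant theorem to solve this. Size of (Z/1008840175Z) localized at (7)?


7-primary part: 1008840175=7^9*25
Size=7^9=40353607


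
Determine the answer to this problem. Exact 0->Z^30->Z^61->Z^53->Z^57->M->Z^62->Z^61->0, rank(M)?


Alt sum=0:
(-1)^0*30 + (-1)^1*61 + (-1)^2*53 + (-1)^3*57 + (-1)^4*? + (-1)^5*62 + (-1)^6*61=0
rank(M)=36


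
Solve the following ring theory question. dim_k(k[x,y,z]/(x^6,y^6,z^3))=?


Basis: x^iy^jz^k, i<6,j<6,k<3
6*6*3=108


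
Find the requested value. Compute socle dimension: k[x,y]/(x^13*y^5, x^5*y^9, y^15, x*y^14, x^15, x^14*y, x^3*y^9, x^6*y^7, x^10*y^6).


Socle = ann(m) = span of standard monomials u with x*u, y*u in I (staircase corners).
Redundant generators: x^5*y^9
Minimal generators: x^15, x^14*y, x^13*y^5, x^10*y^6, x^6*y^7, x^3*y^9, x*y^14, y^15
Corners: y^14, x^2y^13, x^5y^8, x^9y^6, x^12y^5, x^13y^4, x^14
Socle dim=7


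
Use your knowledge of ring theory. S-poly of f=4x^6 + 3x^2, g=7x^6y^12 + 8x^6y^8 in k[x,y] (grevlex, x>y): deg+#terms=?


LT(f)=4x^6, LT(g)=7x^6y^12
lcm(LM)=x^6y^12
S(f,g) (scaled by 28 to clear denominators) = 7y^12*f - 4*g = -32x^6y^8 + 21x^2y^12
2 terms, deg 14.
14+2=16


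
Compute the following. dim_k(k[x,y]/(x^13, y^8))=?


Basis: x^i*y^j, i<13, j<8
13*8=104


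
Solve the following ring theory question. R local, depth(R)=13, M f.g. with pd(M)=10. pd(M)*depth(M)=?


pd+depth=13
depth=13-10=3
pd*depth=10*3=30


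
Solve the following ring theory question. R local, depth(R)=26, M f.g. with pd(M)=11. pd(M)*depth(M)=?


pd+depth=26
depth=26-11=15
pd*depth=11*15=165


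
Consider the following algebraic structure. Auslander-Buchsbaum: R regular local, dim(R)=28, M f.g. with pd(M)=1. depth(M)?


pd+depth=depth(R)=28
depth=28-1=27


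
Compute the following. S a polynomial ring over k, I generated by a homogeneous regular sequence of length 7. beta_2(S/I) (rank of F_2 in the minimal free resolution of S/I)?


Regular sequence => Koszul complex is the minimal free resolution.
Syz_1 minimally generated by Koszul relations f_i*e_j - f_j*e_i (i<j): mu(Syz_1) = beta_2 = C(m,2) = m(m-1)/2
m=7
7*6/2 = 21


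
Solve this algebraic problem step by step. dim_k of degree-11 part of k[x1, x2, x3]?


C(d+n-1,n-1)=C(13,2)=78


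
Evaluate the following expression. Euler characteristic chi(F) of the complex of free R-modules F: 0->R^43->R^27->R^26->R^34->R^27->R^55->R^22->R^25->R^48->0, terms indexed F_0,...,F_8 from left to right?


chi = sum (-1)^i * rank:
(-1)^0*43=43
(-1)^1*27=-27
(-1)^2*26=26
(-1)^3*34=-34
(-1)^4*27=27
(-1)^5*55=-55
(-1)^6*22=22
(-1)^7*25=-25
(-1)^8*48=48
chi=25


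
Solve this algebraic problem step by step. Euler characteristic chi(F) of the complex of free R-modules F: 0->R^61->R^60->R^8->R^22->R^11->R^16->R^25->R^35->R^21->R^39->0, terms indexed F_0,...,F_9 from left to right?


chi = sum (-1)^i * rank:
(-1)^0*61=61
(-1)^1*60=-60
(-1)^2*8=8
(-1)^3*22=-22
(-1)^4*11=11
(-1)^5*16=-16
(-1)^6*25=25
(-1)^7*35=-35
(-1)^8*21=21
(-1)^9*39=-39
chi=-46


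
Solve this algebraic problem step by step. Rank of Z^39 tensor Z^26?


rank(M(x)N) = rank(M)*rank(N)
39*26 = 1014


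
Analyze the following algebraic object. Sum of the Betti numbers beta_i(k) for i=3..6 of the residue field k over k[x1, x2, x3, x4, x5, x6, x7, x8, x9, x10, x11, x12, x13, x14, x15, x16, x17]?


Koszul resolution: beta_i(k)=C(n,i), n=17
C(17,3)=680, C(17,4)=2380, C(17,5)=6188, C(17,6)=12376
Sum=21624


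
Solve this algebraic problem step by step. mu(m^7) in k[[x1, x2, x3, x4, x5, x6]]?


C(n+d-1,d)=C(12,7)=792


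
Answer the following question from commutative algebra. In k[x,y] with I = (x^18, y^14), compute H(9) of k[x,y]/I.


k[x,y], I = (x^18, y^14), d = 9
Need i < 18 and d-i < 14.
Range: 0 <= i <= 9.
H(9) = 10


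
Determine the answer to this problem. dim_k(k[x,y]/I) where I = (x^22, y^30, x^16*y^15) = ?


k[x,y]/I, I = (x^22, y^30, x^16*y^15)
Rect: 22x30=660. Corner: (22-16)x(30-15)=90.
dim = 660-90 = 570


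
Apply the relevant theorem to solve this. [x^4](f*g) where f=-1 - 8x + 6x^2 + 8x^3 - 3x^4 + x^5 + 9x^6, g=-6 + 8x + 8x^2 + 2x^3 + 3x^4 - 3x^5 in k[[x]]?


[x^4] = sum a_i*b_j, i+j=4
  -1*3=-3
  -8*2=-16
  6*8=48
  8*8=64
  -3*-6=18
Sum=111


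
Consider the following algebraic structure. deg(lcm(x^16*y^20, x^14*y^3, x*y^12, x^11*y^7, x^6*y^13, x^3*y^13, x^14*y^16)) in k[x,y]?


lcm = componentwise max:
x: max(16,14,1,11,6,3,14)=16
y: max(20,3,12,7,13,13,16)=20
Total=16+20=36


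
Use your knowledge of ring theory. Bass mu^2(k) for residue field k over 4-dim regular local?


C(n,i)=C(4,2)=6


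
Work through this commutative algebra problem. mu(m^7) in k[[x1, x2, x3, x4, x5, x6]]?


C(n+d-1,d)=C(12,7)=792


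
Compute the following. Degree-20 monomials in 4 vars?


C(d+n-1,n-1)=C(23,3)=1771


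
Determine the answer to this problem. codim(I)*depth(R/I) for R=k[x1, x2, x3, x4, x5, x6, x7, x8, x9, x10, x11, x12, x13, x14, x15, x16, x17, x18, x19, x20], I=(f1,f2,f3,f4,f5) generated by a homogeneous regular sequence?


codim=5, depth=dim(R/I)=20-5=15
Product=5*15=75


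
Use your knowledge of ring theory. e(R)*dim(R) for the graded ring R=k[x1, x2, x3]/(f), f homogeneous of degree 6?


e(R)=deg(f)=6, dim(R)=3-1=2
e*dim=6*2=12


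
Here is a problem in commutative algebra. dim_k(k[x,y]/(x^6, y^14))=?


Basis: x^i*y^j, i<6, j<14
6*14=84


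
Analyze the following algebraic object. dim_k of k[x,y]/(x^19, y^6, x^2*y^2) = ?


k[x,y]/I, I = (x^19, y^6, x^2*y^2)
Rect: 19x6=114. Corner: (19-2)x(6-2)=68.
dim = 114-68 = 46


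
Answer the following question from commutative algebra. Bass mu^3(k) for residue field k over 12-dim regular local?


C(n,i)=C(12,3)=220


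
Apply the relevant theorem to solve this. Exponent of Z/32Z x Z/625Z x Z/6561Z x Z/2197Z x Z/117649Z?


Exponent = lcm of the cyclic orders; pairwise coprime => product.
2^5*5^4*3^8*13^3*7^6=32*625*6561*2197*117649=33917070210660000


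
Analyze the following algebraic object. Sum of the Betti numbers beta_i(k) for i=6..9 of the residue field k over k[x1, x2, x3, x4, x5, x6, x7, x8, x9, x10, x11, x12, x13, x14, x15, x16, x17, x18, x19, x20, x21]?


Koszul resolution: beta_i(k)=C(n,i), n=21
C(21,6)=54264, C(21,7)=116280, C(21,8)=203490, C(21,9)=293930
Sum=667964


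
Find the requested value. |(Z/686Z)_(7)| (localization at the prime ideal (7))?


7-primary part: 686=7^3*2
Size=7^3=343


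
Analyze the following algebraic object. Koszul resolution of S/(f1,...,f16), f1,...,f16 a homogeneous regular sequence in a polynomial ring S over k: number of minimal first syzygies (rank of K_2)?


Regular sequence => Koszul complex is the minimal free resolution.
Syz_1 minimally generated by Koszul relations f_i*e_j - f_j*e_i (i<j): mu(Syz_1) = beta_2 = C(m,2) = m(m-1)/2
m=16
16*15/2 = 120


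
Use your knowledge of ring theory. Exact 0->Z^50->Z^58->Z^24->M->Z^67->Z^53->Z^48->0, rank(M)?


Alt sum=0:
(-1)^0*50 + (-1)^1*58 + (-1)^2*24 + (-1)^3*? + (-1)^4*67 + (-1)^5*53 + (-1)^6*48=0
rank(M)=78


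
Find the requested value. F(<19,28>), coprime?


gcd(19,28)=1 => F=ab-a-b=19*28-19-28=532-47=485


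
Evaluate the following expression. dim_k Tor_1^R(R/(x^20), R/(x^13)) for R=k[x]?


Tor_1(R/I,R/J)=(I cap J)/IJ=(x^20)/(x^33)
dim=33-20=min(20,13)=13


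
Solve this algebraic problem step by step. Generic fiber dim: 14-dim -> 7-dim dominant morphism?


dim(fiber)=dim(X)-dim(Y)=14-7=7


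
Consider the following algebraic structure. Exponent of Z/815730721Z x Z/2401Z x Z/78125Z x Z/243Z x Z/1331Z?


Exponent = lcm of the cyclic orders; pairwise coprime => product.
13^8*7^4*5^7*3^5*11^3=815730721*2401*78125*243*1331=49489530978027218203125


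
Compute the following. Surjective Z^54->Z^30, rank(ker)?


rank(ker) = 54-30 = 24


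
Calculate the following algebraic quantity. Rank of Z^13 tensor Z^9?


rank(M(x)N) = rank(M)*rank(N)
13*9 = 117


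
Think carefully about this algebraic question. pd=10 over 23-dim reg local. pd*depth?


pd+depth=23
depth=23-10=13
pd*depth=10*13=130


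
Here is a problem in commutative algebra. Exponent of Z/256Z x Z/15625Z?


Exponent = lcm of the cyclic orders; pairwise coprime => product.
2^8*5^6=256*15625=4000000


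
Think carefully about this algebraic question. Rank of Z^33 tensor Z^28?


rank(M(x)N) = rank(M)*rank(N)
33*28 = 924


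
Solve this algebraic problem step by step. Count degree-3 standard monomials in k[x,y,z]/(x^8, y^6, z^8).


Need i<8, j<6, k<8 with i+j+k=3.
For each i, j ranges over max(0,3-i-7)..min(5,3-i):
  i=0: j in [0,3] -> 4
  i=1: j in [0,2] -> 3
  i=2: j in [0,1] -> 2
  i=3: j in [0,0] -> 1
H(3) = 4+3+2+1 = 10


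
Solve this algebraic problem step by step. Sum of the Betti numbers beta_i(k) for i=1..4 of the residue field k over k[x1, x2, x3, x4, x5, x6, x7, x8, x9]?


Koszul resolution: beta_i(k)=C(n,i), n=9
C(9,1)=9, C(9,2)=36, C(9,3)=84, C(9,4)=126
Sum=255


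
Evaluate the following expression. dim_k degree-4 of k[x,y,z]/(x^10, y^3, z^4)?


Need i<10, j<3, k<4 with i+j+k=4.
For each i, j ranges over max(0,4-i-3)..min(2,4-i):
  i=0: j in [1,2] -> 2
  i=1: j in [0,2] -> 3
  i=2: j in [0,2] -> 3
  i=3: j in [0,1] -> 2
  i=4: j in [0,0] -> 1
H(4) = 2+3+3+2+1 = 11


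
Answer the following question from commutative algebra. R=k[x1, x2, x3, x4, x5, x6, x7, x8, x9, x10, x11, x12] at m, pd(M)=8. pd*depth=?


pd+depth=12
depth=12-8=4
pd*depth=8*4=32


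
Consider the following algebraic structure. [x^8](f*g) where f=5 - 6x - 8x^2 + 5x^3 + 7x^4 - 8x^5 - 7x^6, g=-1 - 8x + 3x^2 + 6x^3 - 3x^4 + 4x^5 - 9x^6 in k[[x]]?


[x^8] = sum a_i*b_j, i+j=8
  -8*-9=72
  5*4=20
  7*-3=-21
  -8*6=-48
  -7*3=-21
Sum=2


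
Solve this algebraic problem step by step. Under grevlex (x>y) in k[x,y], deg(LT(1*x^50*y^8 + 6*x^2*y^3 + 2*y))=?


LT: 1*x^50*y^8
deg_x=50, deg_y=8
Total=50+8=58


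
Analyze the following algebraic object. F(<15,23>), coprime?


gcd(15,23)=1 => F=ab-a-b=15*23-15-23=345-38=307


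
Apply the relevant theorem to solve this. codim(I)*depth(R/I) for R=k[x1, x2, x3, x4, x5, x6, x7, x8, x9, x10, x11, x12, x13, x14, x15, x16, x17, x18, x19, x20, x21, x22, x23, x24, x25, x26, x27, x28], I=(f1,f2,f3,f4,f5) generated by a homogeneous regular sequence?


codim=5, depth=dim(R/I)=28-5=23
Product=5*23=115


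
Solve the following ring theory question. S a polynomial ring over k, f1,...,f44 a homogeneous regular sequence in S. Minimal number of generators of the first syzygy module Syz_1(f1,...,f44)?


Regular sequence => Koszul complex is the minimal free resolution.
Syz_1 minimally generated by Koszul relations f_i*e_j - f_j*e_i (i<j): mu(Syz_1) = beta_2 = C(m,2) = m(m-1)/2
m=44
44*43/2 = 946


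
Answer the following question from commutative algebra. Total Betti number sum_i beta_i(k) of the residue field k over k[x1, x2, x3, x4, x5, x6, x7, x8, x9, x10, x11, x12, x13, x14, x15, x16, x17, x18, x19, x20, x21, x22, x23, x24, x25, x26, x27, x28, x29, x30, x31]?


Koszul resolution: beta_i(k)=C(n,i), n=31
sum_i C(31,i) = 2^31 = 2147483648


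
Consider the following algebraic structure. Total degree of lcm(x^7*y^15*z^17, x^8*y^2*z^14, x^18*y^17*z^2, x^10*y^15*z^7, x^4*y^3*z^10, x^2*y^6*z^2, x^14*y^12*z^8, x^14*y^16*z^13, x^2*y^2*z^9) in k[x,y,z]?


lcm = componentwise max:
x: max(7,8,18,10,4,2,14,14,2)=18
y: max(15,2,17,15,3,6,12,16,2)=17
z: max(17,14,2,7,10,2,8,13,9)=17
Total=18+17+17=52
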